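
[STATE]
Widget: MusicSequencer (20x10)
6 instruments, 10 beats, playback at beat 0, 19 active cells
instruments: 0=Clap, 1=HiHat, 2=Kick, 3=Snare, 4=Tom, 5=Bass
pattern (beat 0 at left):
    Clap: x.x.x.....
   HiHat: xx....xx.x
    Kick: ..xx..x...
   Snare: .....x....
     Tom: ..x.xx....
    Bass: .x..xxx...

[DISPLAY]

      ▼123456789    
  Clap█·█·█·····    
 HiHat██····██·█    
  Kick··██··█···    
 Snare·····█····    
   Tom··█·██····    
  Bass·█··███···    
                    
                    
                    


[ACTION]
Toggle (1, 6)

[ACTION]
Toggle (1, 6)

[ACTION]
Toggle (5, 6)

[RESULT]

      ▼123456789    
  Clap█·█·█·····    
 HiHat██····██·█    
  Kick··██··█···    
 Snare·····█····    
   Tom··█·██····    
  Bass·█··██····    
                    
                    
                    


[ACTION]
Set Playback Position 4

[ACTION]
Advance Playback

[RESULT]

      01234▼6789    
  Clap█·█·█·····    
 HiHat██····██·█    
  Kick··██··█···    
 Snare·····█····    
   Tom··█·██····    
  Bass·█··██····    
                    
                    
                    


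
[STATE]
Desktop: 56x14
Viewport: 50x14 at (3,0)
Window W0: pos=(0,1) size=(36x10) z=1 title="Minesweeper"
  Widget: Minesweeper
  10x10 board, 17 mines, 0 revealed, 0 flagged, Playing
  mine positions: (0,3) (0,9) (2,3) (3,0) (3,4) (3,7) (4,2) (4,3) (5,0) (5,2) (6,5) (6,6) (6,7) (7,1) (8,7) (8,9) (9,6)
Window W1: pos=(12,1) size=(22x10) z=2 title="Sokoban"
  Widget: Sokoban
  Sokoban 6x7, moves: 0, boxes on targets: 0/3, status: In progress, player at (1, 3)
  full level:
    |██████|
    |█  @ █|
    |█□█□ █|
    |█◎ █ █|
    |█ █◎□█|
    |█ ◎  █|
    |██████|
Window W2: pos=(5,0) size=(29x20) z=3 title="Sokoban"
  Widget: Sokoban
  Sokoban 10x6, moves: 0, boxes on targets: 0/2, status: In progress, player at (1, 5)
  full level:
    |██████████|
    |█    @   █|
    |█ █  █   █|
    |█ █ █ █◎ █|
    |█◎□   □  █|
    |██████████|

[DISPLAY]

  ┏━━━━━━━━━━━━━━━━━━━━━━━━━━━┓                   
━━┃ Sokoban                   ┃━┓                 
in┠───────────────────────────┨ ┃                 
──┃██████████                 ┃─┨                 
■■┃█    @   █                 ┃ ┃                 
■■┃█ █  █   █                 ┃ ┃                 
■■┃█ █ █ █◎ █                 ┃ ┃                 
■■┃█◎□   □  █                 ┃ ┃                 
■■┃██████████                 ┃ ┃                 
■■┃Moves: 0  0/2              ┃ ┃                 
━━┃                           ┃━┛                 
  ┃                           ┃                   
  ┃                           ┃                   
  ┃                           ┃                   


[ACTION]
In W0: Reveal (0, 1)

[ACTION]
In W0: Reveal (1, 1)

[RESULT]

  ┏━━━━━━━━━━━━━━━━━━━━━━━━━━━┓                   
━━┃ Sokoban                   ┃━┓                 
in┠───────────────────────────┨ ┃                 
──┃██████████                 ┃─┨                 
1■┃█    @   █                 ┃ ┃                 
2■┃█ █  █   █                 ┃ ┃                 
1■┃█ █ █ █◎ █                 ┃ ┃                 
■■┃█◎□   □  █                 ┃ ┃                 
■■┃██████████                 ┃ ┃                 
■■┃Moves: 0  0/2              ┃ ┃                 
━━┃                           ┃━┛                 
  ┃                           ┃                   
  ┃                           ┃                   
  ┃                           ┃                   


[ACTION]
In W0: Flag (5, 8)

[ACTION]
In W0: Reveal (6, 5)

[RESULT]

  ┏━━━━━━━━━━━━━━━━━━━━━━━━━━━┓                   
━━┃ Sokoban                   ┃━┓                 
in┠───────────────────────────┨ ┃                 
──┃██████████                 ┃─┨                 
1✹┃█    @   █                 ┃ ┃                 
2■┃█ █  █   █                 ┃ ┃                 
1✹┃█ █ █ █◎ █                 ┃ ┃                 
■■┃█◎□   □  █                 ┃ ┃                 
✹✹┃██████████                 ┃ ┃                 
✹■┃Moves: 0  0/2              ┃ ┃                 
━━┃                           ┃━┛                 
  ┃                           ┃                   
  ┃                           ┃                   
  ┃                           ┃                   


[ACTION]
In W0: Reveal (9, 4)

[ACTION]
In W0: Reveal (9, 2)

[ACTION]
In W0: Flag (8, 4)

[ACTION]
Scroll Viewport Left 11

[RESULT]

     ┏━━━━━━━━━━━━━━━━━━━━━━━━━━━┓                
┏━━━━┃ Sokoban                   ┃━┓              
┃ Min┠───────────────────────────┨ ┃              
┠────┃██████████                 ┃─┨              
┃  1✹┃█    @   █                 ┃ ┃              
┃  2■┃█ █  █   █                 ┃ ┃              
┃111✹┃█ █ █ █◎ █                 ┃ ┃              
┃✹■■■┃█◎□   □  █                 ┃ ┃              
┃■■✹✹┃██████████                 ┃ ┃              
┃✹■✹■┃Moves: 0  0/2              ┃ ┃              
┗━━━━┃                           ┃━┛              
     ┃                           ┃                
     ┃                           ┃                
     ┃                           ┃                


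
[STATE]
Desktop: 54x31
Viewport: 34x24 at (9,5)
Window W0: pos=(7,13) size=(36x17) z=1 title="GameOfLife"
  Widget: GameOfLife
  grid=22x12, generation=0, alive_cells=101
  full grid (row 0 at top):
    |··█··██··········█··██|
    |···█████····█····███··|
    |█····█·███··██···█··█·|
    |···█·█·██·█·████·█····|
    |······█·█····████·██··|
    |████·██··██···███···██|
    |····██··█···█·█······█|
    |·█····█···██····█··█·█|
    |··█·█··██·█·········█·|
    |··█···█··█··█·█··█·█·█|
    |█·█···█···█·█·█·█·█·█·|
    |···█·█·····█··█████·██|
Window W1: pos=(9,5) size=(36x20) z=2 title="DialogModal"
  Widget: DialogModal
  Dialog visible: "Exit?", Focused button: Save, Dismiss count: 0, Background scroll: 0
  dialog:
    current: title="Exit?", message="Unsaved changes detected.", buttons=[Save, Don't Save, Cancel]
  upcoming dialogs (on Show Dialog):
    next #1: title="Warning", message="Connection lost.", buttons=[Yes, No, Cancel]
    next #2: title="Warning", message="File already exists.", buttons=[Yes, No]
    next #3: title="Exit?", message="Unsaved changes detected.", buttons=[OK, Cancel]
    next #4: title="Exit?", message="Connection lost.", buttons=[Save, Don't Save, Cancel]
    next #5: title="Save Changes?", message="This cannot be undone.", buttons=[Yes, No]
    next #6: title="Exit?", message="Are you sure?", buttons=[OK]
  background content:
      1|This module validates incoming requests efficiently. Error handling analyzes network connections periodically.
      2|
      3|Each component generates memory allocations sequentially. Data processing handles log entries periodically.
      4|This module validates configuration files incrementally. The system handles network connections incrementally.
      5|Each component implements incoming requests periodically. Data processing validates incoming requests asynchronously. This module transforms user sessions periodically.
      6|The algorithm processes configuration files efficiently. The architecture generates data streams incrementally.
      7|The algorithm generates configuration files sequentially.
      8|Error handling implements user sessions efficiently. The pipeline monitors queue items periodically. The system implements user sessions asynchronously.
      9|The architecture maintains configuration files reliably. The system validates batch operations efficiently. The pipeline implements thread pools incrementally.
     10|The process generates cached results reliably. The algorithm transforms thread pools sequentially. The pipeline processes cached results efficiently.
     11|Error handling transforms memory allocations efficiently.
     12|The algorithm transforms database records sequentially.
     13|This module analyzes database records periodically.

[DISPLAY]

┏━━━━━━━━━━━━━━━━━━━━━━━━━━━━━━━━━
┃ DialogModal                     
┠─────────────────────────────────
┃This module validates incoming re
┃                                 
┃Each component generates memory a
┃This module validates configurati
┃Each component implements incomin
┃Th┌────────────────────────────┐a
┃Th│           Exit?            │a
┃Er│ Unsaved changes detected.  │e
┃Th│[Save]  Don't Save   Cancel │g
┃Th└────────────────────────────┘u
┃Error handling transforms memory 
┃The algorithm transforms database
┃This module analyzes database rec
┃                                 
┃                                 
┃                                 
┗━━━━━━━━━━━━━━━━━━━━━━━━━━━━━━━━━
·█·█··██·█·········█·            ┃
·█···█··█··█·█··█·█·█            ┃
·█···█···█·█·█·█·█·█·            ┃
··█·█·····█··█████·██            ┃


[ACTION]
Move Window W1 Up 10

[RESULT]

┃Each component generates memory a
┃This module validates configurati
┃Each component implements incomin
┃Th┌────────────────────────────┐a
┃Th│           Exit?            │a
┃Er│ Unsaved changes detected.  │e
┃Th│[Save]  Don't Save   Cancel │g
┃Th└────────────────────────────┘u
┃Error handling transforms memory 
┃The algorithm transforms database
┃This module analyzes database rec
┃                                 
┃                                 
┃                                 
┗━━━━━━━━━━━━━━━━━━━━━━━━━━━━━━━━━
··█·█·██·█·████·█····            ┃
·····█·█····████·██··            ┃
███·██··██···███···██            ┃
···██··█···█·█······█            ┃
█····█···██····█··█·█            ┃
·█·█··██·█·········█·            ┃
·█···█··█··█·█··█·█·█            ┃
·█···█···█·█·█·█·█·█·            ┃
··█·█·····█··█████·██            ┃


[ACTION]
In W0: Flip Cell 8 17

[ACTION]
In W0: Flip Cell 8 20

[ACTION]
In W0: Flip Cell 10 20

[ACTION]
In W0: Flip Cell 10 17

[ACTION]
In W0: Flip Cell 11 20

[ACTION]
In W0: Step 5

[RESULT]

┃Each component generates memory a
┃This module validates configurati
┃Each component implements incomin
┃Th┌────────────────────────────┐a
┃Th│           Exit?            │a
┃Er│ Unsaved changes detected.  │e
┃Th│[Save]  Don't Save   Cancel │g
┃Th└────────────────────────────┘u
┃Error handling transforms memory 
┃The algorithm transforms database
┃This module analyzes database rec
┃                                 
┃                                 
┃                                 
┗━━━━━━━━━━━━━━━━━━━━━━━━━━━━━━━━━
██·····█···██····█···            ┃
█·····█·█···████·█···            ┃
█····█·······██······            ┃
·········█···········            ┃
█·████···██··········            ┃
·█████···███·········            ┃
█··████·█·██··█······            ┃
█·······█····█·█·····            ┃
·········██████······            ┃


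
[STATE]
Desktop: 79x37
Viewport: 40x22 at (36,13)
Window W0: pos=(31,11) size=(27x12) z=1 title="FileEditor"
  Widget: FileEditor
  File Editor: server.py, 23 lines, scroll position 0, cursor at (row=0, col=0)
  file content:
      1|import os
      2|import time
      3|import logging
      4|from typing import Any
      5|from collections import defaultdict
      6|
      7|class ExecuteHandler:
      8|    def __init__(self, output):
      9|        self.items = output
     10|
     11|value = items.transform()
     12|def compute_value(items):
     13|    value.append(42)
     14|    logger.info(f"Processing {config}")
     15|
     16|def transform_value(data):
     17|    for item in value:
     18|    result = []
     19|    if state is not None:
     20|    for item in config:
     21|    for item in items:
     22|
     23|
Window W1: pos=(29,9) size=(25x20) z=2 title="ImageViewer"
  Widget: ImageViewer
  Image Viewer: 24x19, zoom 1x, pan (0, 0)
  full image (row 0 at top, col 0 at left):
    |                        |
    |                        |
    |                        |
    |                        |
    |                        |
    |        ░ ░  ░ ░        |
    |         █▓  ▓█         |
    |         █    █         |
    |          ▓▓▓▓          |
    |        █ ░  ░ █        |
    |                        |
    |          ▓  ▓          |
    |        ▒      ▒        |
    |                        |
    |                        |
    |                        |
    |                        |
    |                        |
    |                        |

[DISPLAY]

                 ┃───┨                  
                 ┃  ▲┃                  
                 ┃  █┃                  
                 ┃  ░┃                  
  ░ ░  ░ ░       ┃  ░┃                  
   █▓  ▓█        ┃t ░┃                  
   █    █        ┃  ░┃                  
    ▓▓▓▓         ┃  ░┃                  
  █ ░  ░ █       ┃ o▼┃                  
                 ┃━━━┛                  
    ▓  ▓         ┃                      
  ▒      ▒       ┃                      
                 ┃                      
                 ┃                      
                 ┃                      
━━━━━━━━━━━━━━━━━┛                      
                                        
                                        
                                        
                                        
                                        
                                        


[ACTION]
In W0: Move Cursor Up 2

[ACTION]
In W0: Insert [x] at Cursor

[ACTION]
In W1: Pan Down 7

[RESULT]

    ▓▓▓▓         ┃───┨                  
  █ ░  ░ █       ┃  ▲┃                  
                 ┃  █┃                  
    ▓  ▓         ┃  ░┃                  
  ▒      ▒       ┃  ░┃                  
                 ┃t ░┃                  
                 ┃  ░┃                  
                 ┃  ░┃                  
                 ┃ o▼┃                  
                 ┃━━━┛                  
                 ┃                      
                 ┃                      
                 ┃                      
                 ┃                      
                 ┃                      
━━━━━━━━━━━━━━━━━┛                      
                                        
                                        
                                        
                                        
                                        
                                        


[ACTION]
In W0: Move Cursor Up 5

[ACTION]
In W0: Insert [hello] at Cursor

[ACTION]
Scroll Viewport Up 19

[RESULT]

                                        
                                        
                                        
                                        
                                        
                                        
                                        
                                        
                                        
━━━━━━━━━━━━━━━━━┓                      
Viewer           ┃                      
─────────────────┨━━━┓                  
   █    █        ┃   ┃                  
    ▓▓▓▓         ┃───┨                  
  █ ░  ░ █       ┃  ▲┃                  
                 ┃  █┃                  
    ▓  ▓         ┃  ░┃                  
  ▒      ▒       ┃  ░┃                  
                 ┃t ░┃                  
                 ┃  ░┃                  
                 ┃  ░┃                  
                 ┃ o▼┃                  


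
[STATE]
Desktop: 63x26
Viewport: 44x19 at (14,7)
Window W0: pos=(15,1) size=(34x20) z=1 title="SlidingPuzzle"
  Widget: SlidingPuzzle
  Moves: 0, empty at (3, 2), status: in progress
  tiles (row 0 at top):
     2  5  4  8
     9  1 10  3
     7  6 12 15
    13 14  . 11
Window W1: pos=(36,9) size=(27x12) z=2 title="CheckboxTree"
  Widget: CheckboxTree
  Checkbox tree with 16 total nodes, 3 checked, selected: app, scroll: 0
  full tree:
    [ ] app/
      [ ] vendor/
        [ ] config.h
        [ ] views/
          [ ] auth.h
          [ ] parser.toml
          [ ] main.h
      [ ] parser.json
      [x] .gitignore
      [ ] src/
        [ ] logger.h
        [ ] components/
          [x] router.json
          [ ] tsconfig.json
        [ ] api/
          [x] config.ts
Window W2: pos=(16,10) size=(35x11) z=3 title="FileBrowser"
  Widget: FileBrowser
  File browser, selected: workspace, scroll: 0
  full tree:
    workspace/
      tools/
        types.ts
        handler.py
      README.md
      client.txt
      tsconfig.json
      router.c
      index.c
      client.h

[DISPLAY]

 ┃│  9 │  1 │ 10 │  3 │           ┃         
 ┃├────┼────┼────┼────┤           ┃         
 ┃│  7 │  6 │ 12 │ 15 ┏━━━━━━━━━━━━━━━━━━━━━
 ┃┏━━━━━━━━━━━━━━━━━━━━━━━━━━━━━━━━━┓       
 ┃┃ FileBrowser                     ┃───────
 ┃┠─────────────────────────────────┨       
 ┃┃> [-] workspace/                 ┃       
 ┃┃    [+] tools/                   ┃g.h    
 ┃┃    README.md                    ┃/      
 ┃┃    client.txt                   ┃h.h    
 ┃┃    tsconfig.json                ┃ser.tom
 ┃┃    router.c                     ┃n.h    
 ┃┃    index.c                      ┃json   
 ┗┗━━━━━━━━━━━━━━━━━━━━━━━━━━━━━━━━━┛━━━━━━━
                                            
                                            
                                            
                                            
                                            


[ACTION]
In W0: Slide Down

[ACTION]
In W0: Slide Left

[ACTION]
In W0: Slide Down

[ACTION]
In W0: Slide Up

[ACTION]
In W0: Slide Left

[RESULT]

 ┃│  9 │  1 │ 10 │  3 │           ┃         
 ┃├────┼────┼────┼────┤           ┃         
 ┃│  7 │  6 │ 15 │    ┏━━━━━━━━━━━━━━━━━━━━━
 ┃┏━━━━━━━━━━━━━━━━━━━━━━━━━━━━━━━━━┓       
 ┃┃ FileBrowser                     ┃───────
 ┃┠─────────────────────────────────┨       
 ┃┃> [-] workspace/                 ┃       
 ┃┃    [+] tools/                   ┃g.h    
 ┃┃    README.md                    ┃/      
 ┃┃    client.txt                   ┃h.h    
 ┃┃    tsconfig.json                ┃ser.tom
 ┃┃    router.c                     ┃n.h    
 ┃┃    index.c                      ┃json   
 ┗┗━━━━━━━━━━━━━━━━━━━━━━━━━━━━━━━━━┛━━━━━━━
                                            
                                            
                                            
                                            
                                            


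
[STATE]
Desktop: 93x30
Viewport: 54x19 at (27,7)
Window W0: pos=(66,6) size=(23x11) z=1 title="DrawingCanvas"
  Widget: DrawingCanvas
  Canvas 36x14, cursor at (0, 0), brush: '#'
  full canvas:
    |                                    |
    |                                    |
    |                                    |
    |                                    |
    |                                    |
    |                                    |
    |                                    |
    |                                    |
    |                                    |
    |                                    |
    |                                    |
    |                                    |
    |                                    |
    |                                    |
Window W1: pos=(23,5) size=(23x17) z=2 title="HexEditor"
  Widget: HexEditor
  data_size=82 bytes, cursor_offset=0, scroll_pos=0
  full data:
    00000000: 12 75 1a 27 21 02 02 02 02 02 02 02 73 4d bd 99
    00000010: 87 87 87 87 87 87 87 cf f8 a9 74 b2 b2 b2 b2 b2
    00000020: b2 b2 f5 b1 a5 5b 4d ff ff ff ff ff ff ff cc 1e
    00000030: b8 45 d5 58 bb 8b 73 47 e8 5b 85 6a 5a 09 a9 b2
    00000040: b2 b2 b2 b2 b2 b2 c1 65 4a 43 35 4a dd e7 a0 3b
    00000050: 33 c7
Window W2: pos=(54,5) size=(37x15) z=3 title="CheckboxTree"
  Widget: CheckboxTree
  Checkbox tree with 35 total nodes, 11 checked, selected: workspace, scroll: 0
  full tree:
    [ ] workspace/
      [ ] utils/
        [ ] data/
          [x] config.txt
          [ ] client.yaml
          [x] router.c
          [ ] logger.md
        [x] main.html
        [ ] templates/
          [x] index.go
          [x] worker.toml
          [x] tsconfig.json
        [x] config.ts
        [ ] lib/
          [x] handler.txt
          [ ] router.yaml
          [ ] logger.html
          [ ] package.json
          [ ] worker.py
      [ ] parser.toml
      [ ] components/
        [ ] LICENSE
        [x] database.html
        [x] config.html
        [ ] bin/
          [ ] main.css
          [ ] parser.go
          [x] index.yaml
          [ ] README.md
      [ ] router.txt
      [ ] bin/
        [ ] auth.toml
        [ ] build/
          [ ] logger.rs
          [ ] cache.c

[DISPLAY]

──────────────────┨        ┠──────────────────────────
00000  12 75 1a 27┃        ┃>[-] workspace/           
00010  87 87 87 87┃        ┃   [-] utils/             
00020  b2 b2 f5 b1┃        ┃     [-] data/            
00030  b8 45 d5 58┃        ┃       [x] config.txt     
00040  b2 b2 b2 b2┃        ┃       [ ] client.yaml    
00050  33 c7      ┃        ┃       [x] router.c       
                  ┃        ┃       [ ] logger.md      
                  ┃        ┃     [x] main.html        
                  ┃        ┃     [x] templates/       
                  ┃        ┃       [x] index.go       
                  ┃        ┃       [x] worker.toml    
                  ┃        ┗━━━━━━━━━━━━━━━━━━━━━━━━━━
                  ┃                                   
━━━━━━━━━━━━━━━━━━┛                                   
                                                      
                                                      
                                                      
                                                      


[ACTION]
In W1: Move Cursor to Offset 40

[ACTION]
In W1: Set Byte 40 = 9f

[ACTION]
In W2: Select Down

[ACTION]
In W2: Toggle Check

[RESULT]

──────────────────┨        ┠──────────────────────────
00000  12 75 1a 27┃        ┃ [-] workspace/           
00010  87 87 87 87┃        ┃>  [x] utils/             
00020  b2 b2 f5 b1┃        ┃     [x] data/            
00030  b8 45 d5 58┃        ┃       [x] config.txt     
00040  b2 b2 b2 b2┃        ┃       [x] client.yaml    
00050  33 c7      ┃        ┃       [x] router.c       
                  ┃        ┃       [x] logger.md      
                  ┃        ┃     [x] main.html        
                  ┃        ┃     [x] templates/       
                  ┃        ┃       [x] index.go       
                  ┃        ┃       [x] worker.toml    
                  ┃        ┗━━━━━━━━━━━━━━━━━━━━━━━━━━
                  ┃                                   
━━━━━━━━━━━━━━━━━━┛                                   
                                                      
                                                      
                                                      
                                                      


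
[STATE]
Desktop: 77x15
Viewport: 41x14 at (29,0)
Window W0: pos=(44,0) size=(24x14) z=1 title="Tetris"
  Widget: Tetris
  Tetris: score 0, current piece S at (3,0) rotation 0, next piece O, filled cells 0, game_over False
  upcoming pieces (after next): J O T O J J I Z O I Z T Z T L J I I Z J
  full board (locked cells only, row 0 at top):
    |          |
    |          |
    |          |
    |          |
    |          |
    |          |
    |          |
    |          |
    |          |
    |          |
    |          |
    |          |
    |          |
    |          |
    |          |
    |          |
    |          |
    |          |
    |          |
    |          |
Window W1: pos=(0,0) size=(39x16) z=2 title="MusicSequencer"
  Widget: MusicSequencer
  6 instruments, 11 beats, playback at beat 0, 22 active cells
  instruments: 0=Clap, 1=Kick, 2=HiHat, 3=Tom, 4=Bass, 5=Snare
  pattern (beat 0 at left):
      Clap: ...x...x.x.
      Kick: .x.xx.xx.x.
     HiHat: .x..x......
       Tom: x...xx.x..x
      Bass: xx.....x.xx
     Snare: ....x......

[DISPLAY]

━━━━━━━━━┓     ┏━━━━━━━━━━━━━━━━━━━━━━┓  
         ┃     ┃ Tetris               ┃  
─────────┨     ┠──────────────────────┨  
         ┃     ┃          │Next:      ┃  
         ┃     ┃          │▓▓         ┃  
         ┃     ┃          │▓▓         ┃  
         ┃     ┃          │           ┃  
         ┃     ┃          │           ┃  
         ┃     ┃          │           ┃  
         ┃     ┃          │Score:     ┃  
         ┃     ┃          │0          ┃  
         ┃     ┃          │           ┃  
         ┃     ┃          │           ┃  
         ┃     ┗━━━━━━━━━━━━━━━━━━━━━━┛  


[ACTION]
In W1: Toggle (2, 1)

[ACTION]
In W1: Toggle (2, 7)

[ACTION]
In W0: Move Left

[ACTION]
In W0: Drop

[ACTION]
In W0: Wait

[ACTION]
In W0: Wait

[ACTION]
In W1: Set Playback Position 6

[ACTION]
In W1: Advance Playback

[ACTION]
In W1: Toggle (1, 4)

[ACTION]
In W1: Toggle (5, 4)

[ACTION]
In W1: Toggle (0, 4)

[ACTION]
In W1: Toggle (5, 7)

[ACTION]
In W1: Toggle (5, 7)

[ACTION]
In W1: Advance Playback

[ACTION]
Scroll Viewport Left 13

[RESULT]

━━━━━━━━━━━━━━━━━━━━━━┓     ┏━━━━━━━━━━━━
                      ┃     ┃ Tetris     
──────────────────────┨     ┠────────────
90                    ┃     ┃          │N
█·                    ┃     ┃          │▓
█·                    ┃     ┃          │▓
··                    ┃     ┃          │ 
·█                    ┃     ┃          │ 
██                    ┃     ┃          │ 
··                    ┃     ┃          │S
                      ┃     ┃          │0
                      ┃     ┃          │ 
                      ┃     ┃          │ 
                      ┃     ┗━━━━━━━━━━━━


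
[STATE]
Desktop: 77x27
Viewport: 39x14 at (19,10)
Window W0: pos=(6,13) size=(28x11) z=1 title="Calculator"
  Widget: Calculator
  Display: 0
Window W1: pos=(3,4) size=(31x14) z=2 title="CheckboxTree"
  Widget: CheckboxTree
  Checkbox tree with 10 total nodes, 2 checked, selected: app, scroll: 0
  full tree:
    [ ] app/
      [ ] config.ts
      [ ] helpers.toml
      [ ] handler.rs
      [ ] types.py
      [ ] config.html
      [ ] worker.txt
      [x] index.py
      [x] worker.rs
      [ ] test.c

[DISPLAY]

rs            ┃                        
              ┃                        
tml           ┃                        
xt            ┃                        
              ┃                        
s             ┃                        
              ┃                        
━━━━━━━━━━━━━━┛                        
│ ÷ │         ┃                        
┼───┤         ┃                        
│ × │         ┃                        
┼───┤         ┃                        
│ - │         ┃                        
━━━━━━━━━━━━━━┛                        


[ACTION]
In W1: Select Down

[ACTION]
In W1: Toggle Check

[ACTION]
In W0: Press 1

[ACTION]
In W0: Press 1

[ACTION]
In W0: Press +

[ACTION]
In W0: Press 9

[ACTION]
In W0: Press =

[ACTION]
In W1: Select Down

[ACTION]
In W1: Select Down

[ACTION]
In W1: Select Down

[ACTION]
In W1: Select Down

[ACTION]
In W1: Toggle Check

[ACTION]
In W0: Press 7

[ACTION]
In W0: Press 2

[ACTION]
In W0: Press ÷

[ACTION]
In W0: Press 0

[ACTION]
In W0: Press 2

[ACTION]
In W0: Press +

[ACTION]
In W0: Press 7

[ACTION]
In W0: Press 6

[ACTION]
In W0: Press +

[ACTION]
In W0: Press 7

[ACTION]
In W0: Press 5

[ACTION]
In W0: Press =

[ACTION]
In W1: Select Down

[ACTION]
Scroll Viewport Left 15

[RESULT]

   [ ] handler.rs            ┃         
   [ ] types.py              ┃         
   [x] config.html           ┃         
>  [ ] worker.txt            ┃         
   [x] index.py              ┃         
   [x] worker.rs             ┃         
   [ ] test.c                ┃         
━━━━━━━━━━━━━━━━━━━━━━━━━━━━━┛         
  ┃│ 7 │ 8 │ 9 │ ÷ │         ┃         
  ┃├───┼───┼───┼───┤         ┃         
  ┃│ 4 │ 5 │ 6 │ × │         ┃         
  ┃├───┼───┼───┼───┤         ┃         
  ┃│ 1 │ 2 │ 3 │ - │         ┃         
  ┗━━━━━━━━━━━━━━━━━━━━━━━━━━┛         


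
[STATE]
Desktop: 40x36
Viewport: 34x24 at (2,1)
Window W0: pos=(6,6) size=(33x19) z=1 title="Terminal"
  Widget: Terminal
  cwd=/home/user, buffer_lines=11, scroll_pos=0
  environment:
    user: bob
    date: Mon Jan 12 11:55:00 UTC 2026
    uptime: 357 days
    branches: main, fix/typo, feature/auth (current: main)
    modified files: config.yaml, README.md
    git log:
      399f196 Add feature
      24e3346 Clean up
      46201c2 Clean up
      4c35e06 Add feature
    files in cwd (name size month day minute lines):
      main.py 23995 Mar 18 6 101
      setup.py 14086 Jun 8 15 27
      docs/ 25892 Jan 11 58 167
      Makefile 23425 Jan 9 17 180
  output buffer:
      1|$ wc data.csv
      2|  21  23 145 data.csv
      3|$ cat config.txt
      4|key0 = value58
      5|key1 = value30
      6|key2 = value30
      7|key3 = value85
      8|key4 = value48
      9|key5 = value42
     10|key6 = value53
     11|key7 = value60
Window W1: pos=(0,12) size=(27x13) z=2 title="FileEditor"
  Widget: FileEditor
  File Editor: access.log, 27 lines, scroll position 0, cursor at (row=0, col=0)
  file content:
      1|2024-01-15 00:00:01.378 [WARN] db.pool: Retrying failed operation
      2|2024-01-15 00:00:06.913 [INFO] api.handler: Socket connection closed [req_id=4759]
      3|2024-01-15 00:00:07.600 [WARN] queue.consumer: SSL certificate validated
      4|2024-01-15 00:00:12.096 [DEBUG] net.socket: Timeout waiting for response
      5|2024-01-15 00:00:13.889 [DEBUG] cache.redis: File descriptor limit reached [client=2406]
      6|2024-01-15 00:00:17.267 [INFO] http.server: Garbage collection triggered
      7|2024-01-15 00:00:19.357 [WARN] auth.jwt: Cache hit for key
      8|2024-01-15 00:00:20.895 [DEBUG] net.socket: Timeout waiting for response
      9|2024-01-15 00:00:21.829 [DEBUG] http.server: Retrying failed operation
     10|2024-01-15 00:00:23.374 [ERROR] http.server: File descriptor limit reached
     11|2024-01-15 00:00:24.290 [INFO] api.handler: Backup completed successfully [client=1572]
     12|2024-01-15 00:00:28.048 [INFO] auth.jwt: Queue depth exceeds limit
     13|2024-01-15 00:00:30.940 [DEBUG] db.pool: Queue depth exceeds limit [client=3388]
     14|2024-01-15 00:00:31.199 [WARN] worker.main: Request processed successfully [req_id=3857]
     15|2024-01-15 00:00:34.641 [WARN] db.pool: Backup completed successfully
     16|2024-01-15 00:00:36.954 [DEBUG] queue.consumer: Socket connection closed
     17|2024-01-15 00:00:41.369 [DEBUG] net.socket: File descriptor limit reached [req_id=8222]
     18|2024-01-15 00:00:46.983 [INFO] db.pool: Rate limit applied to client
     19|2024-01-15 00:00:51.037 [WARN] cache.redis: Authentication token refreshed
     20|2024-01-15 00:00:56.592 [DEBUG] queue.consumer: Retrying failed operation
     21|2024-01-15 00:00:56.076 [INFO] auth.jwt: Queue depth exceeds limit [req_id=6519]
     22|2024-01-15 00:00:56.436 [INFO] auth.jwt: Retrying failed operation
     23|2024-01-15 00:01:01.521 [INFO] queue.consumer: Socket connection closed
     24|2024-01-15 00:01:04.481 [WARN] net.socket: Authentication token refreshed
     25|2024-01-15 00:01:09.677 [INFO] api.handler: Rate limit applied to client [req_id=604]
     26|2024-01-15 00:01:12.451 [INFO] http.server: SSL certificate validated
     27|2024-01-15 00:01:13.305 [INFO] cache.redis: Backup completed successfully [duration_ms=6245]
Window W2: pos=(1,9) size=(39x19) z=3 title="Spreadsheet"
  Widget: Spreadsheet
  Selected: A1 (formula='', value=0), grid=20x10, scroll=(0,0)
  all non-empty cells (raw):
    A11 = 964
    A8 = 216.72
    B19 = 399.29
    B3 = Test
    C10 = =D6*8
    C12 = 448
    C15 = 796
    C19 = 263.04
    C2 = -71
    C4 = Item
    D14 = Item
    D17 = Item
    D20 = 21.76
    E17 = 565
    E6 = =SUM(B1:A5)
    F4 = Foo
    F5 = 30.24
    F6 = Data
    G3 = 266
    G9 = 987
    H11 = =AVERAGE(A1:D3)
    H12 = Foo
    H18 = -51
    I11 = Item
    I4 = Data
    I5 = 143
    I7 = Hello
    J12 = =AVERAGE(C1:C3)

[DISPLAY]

                                  
                                  
                                  
                                  
                                  
    ┏━━━━━━━━━━━━━━━━━━━━━━━━━━━━━
    ┃ Terminal                    
    ┠─────────────────────────────
━━━━━━━━━━━━━━━━━━━━━━━━━━━━━━━━━━
 Spreadsheet                      
──────────────────────────────────
A1:                               
       A       B       C       D  
----------------------------------
  1      [0]       0       0      
  2        0       0     -71      
  3        0Test           0      
  4        0       0Item          
  5        0       0       0      
  6        0       0       0      
  7        0       0       0      
  8   216.72       0       0      
  9        0       0       0      
 10        0       0       0      


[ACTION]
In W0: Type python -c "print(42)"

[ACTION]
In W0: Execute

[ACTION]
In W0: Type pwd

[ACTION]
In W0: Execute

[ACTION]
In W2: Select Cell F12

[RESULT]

                                  
                                  
                                  
                                  
                                  
    ┏━━━━━━━━━━━━━━━━━━━━━━━━━━━━━
    ┃ Terminal                    
    ┠─────────────────────────────
━━━━━━━━━━━━━━━━━━━━━━━━━━━━━━━━━━
 Spreadsheet                      
──────────────────────────────────
F12:                              
       A       B       C       D  
----------------------------------
  1        0       0       0      
  2        0       0     -71      
  3        0Test           0      
  4        0       0Item          
  5        0       0       0      
  6        0       0       0      
  7        0       0       0      
  8   216.72       0       0      
  9        0       0       0      
 10        0       0       0      


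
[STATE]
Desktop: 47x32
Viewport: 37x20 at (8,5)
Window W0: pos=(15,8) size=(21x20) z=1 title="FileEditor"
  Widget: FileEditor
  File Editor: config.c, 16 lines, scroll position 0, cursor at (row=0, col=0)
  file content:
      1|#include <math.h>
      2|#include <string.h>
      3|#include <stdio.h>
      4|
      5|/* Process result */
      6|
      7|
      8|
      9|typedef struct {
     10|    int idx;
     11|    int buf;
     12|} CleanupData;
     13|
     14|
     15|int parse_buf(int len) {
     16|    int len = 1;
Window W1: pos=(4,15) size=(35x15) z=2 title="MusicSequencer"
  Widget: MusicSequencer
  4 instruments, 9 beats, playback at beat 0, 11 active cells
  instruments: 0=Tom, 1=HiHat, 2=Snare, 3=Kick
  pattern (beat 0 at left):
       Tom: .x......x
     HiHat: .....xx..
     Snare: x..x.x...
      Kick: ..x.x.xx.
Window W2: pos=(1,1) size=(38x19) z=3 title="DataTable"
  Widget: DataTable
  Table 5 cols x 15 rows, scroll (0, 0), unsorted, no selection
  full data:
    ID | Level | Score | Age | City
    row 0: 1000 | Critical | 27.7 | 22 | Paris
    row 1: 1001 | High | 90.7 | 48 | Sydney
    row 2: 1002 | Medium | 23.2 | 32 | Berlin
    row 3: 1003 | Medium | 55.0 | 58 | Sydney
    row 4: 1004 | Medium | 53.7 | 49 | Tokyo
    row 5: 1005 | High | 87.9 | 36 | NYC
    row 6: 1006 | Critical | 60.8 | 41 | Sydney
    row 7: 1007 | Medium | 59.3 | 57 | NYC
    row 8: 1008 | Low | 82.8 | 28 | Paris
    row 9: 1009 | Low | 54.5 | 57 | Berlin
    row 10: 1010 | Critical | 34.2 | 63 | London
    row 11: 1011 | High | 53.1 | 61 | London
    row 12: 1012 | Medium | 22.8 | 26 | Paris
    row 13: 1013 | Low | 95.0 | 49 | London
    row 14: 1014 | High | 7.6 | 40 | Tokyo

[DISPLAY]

───────┼─────┼───┼──────      ┃      
ritical│27.7 │22 │Paris       ┃      
igh    │90.7 │48 │Sydney      ┃      
edium  │23.2 │32 │Berlin      ┃      
edium  │55.0 │58 │Sydney      ┃      
edium  │53.7 │49 │Tokyo       ┃      
igh    │87.9 │36 │NYC         ┃      
ritical│60.8 │41 │Sydney      ┃      
edium  │59.3 │57 │NYC         ┃      
ow     │82.8 │28 │Paris       ┃      
ow     │54.5 │57 │Berlin      ┃      
ritical│34.2 │63 │London      ┃      
igh    │53.1 │61 │London      ┃      
edium  │22.8 │26 │Paris       ┃      
━━━━━━━━━━━━━━━━━━━━━━━━━━━━━━┛      
Hat·····██··                  ┃      
are█··█·█···                  ┃      
ick··█·█·██·                  ┃      
                              ┃      
                              ┃      


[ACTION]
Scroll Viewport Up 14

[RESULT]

                                     
━━━━━━━━━━━━━━━━━━━━━━━━━━━━━━┓      
able                          ┃      
──────────────────────────────┨      
evel   │Score│Age│City        ┃      
───────┼─────┼───┼──────      ┃      
ritical│27.7 │22 │Paris       ┃      
igh    │90.7 │48 │Sydney      ┃      
edium  │23.2 │32 │Berlin      ┃      
edium  │55.0 │58 │Sydney      ┃      
edium  │53.7 │49 │Tokyo       ┃      
igh    │87.9 │36 │NYC         ┃      
ritical│60.8 │41 │Sydney      ┃      
edium  │59.3 │57 │NYC         ┃      
ow     │82.8 │28 │Paris       ┃      
ow     │54.5 │57 │Berlin      ┃      
ritical│34.2 │63 │London      ┃      
igh    │53.1 │61 │London      ┃      
edium  │22.8 │26 │Paris       ┃      
━━━━━━━━━━━━━━━━━━━━━━━━━━━━━━┛      


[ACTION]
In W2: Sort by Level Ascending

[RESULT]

                                     
━━━━━━━━━━━━━━━━━━━━━━━━━━━━━━┓      
able                          ┃      
──────────────────────────────┨      
evel  ▲│Score│Age│City        ┃      
───────┼─────┼───┼──────      ┃      
ritical│27.7 │22 │Paris       ┃      
ritical│60.8 │41 │Sydney      ┃      
ritical│34.2 │63 │London      ┃      
igh    │90.7 │48 │Sydney      ┃      
igh    │87.9 │36 │NYC         ┃      
igh    │53.1 │61 │London      ┃      
igh    │7.6  │40 │Tokyo       ┃      
ow     │82.8 │28 │Paris       ┃      
ow     │54.5 │57 │Berlin      ┃      
ow     │95.0 │49 │London      ┃      
edium  │23.2 │32 │Berlin      ┃      
edium  │55.0 │58 │Sydney      ┃      
edium  │53.7 │49 │Tokyo       ┃      
━━━━━━━━━━━━━━━━━━━━━━━━━━━━━━┛      


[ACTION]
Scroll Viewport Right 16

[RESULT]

                                     
━━━━━━━━━━━━━━━━━━━━━━━━━━━━┓        
le                          ┃        
────────────────────────────┨        
el  ▲│Score│Age│City        ┃        
─────┼─────┼───┼──────      ┃        
tical│27.7 │22 │Paris       ┃        
tical│60.8 │41 │Sydney      ┃        
tical│34.2 │63 │London      ┃        
h    │90.7 │48 │Sydney      ┃        
h    │87.9 │36 │NYC         ┃        
h    │53.1 │61 │London      ┃        
h    │7.6  │40 │Tokyo       ┃        
     │82.8 │28 │Paris       ┃        
     │54.5 │57 │Berlin      ┃        
     │95.0 │49 │London      ┃        
ium  │23.2 │32 │Berlin      ┃        
ium  │55.0 │58 │Sydney      ┃        
ium  │53.7 │49 │Tokyo       ┃        
━━━━━━━━━━━━━━━━━━━━━━━━━━━━┛        
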